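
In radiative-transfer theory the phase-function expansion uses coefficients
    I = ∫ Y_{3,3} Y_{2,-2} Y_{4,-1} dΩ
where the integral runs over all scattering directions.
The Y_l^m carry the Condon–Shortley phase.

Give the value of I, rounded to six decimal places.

0.000000

L=9 odd ⇒ parity kills the (l;000) factor ⇒ I = 0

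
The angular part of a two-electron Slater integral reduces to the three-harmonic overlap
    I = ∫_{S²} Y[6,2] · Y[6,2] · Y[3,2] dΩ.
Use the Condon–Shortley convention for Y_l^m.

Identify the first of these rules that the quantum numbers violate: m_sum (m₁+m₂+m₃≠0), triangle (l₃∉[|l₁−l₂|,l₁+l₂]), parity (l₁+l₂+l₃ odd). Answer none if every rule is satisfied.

m_sum

Σmᵢ = 6  ✗
l₃∈[|l₁−l₂|,l₁+l₂]=[0,12], have l₃=3
Σlᵢ = 15 ⇒ odd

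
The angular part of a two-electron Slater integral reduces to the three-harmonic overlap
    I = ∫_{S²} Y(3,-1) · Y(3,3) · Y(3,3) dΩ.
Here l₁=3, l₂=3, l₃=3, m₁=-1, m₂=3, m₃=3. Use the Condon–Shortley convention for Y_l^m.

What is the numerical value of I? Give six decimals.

0.000000

Σmᵢ = 5 ≠ 0, so the φ-integral vanishes; I = 0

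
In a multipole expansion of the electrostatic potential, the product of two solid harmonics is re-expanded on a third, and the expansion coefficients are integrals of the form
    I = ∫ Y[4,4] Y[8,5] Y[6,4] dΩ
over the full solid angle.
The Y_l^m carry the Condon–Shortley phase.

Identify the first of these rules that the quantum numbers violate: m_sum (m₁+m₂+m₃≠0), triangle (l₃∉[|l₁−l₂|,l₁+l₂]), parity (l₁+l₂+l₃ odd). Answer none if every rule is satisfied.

m_sum

Σmᵢ = 13  ✗
l₃∈[|l₁−l₂|,l₁+l₂]=[4,12], have l₃=6
Σlᵢ = 18 ⇒ even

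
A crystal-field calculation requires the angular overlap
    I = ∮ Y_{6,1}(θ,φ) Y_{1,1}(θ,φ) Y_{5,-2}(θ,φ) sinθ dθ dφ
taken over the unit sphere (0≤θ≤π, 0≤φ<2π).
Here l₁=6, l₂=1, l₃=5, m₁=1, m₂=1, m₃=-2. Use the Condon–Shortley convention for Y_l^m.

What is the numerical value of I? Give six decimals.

-0.129207

Checks pass: Σm=0; 12 even; l₃=5∈[5,7].
(2·6+1)(2·1+1)(2·5+1) = 429
Δ: 2! 10! 0! / 13! → 1/858
sum: t=1:−1/14400 = -1/14400
3j²(6 1 5; 0 0 0) = Δ·Π!·Σ² = 6/143  (sign +1)
sum: t=2:+1/60480 = 1/60480
3j²(6 1 5; 1 1 -2) = Δ·Π!·Σ² = 5/429  (sign -1)
combine: 4πI² = 429·6/143·5/429 = 30/143
take √, sign -1: I = -0.12920749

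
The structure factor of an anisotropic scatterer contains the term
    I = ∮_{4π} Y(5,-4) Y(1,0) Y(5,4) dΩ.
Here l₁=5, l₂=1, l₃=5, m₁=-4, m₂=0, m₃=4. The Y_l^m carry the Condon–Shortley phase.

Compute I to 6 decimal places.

0.000000

Σlᵢ=11 odd — θ-integrand is odd under cosθ→−cosθ; I=0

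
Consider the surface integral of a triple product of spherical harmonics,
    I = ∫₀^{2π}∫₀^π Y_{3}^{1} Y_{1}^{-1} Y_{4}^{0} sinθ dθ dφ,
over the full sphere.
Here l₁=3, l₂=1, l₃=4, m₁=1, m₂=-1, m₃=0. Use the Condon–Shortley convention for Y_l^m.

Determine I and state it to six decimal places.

0.150786

Rules hold: Σm=0, L=8 even, 2≤4≤4.
N = 7·3·9 = 189
Δ = 0!·6!·2!/9! = 1/252
Racah Σ t=0..0: t=0:+1/36 = 1/36
⇒ 3j(3 1 4; 0 0 0)² = 4/63, sgn +1
Racah Σ t=0..0: t=0:+1/96 = 1/96
⇒ 3j(3 1 4; 1 -1 0)² = 1/42, sgn +1
4πI² = N·(3j₀)²·(3jₘ)² = 2/7
I = +1·√(0.285714/4π) = 0.15078601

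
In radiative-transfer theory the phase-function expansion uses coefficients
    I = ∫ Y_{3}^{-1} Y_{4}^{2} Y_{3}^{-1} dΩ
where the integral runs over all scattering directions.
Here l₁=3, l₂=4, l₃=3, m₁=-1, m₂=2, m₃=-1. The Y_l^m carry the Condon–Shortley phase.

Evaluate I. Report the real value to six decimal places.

0.162193

Rules hold: Σm=0, L=10 even, 1≤3≤7.
N = 7·9·7 = 441
Δ = 4!·2!·4!/11! = 1/34650
Racah Σ t=1..3: t=1:−1/72 t=2:+1/16 t=3:−1/72 = 5/144
⇒ 3j(3 4 3; 0 0 0)² = 2/77, sgn -1
Racah Σ t=2..4: t=2:+1/192 t=3:−1/36 t=4:+1/192 = -5/288
⇒ 3j(3 4 3; -1 2 -1)² = 20/693, sgn -1
4πI² = N·(3j₀)²·(3jₘ)² = 40/121
I = +1·√(0.330579/4π) = 0.16219310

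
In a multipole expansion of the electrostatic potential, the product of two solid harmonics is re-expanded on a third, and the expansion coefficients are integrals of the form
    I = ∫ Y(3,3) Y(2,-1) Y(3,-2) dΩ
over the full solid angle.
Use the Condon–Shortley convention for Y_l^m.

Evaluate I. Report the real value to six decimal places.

m-sum 0 ✓  L=8 even ✓  1≤3≤5 ✓
Π(2lᵢ+1) = 7×5×7 = 245
triangle coeff Δ(3,2,3) = 1/3780
Σ_t [0,2]: t=0:+1/24 t=1:−1/4 t=2:+1/24 = -1/6
(3j)²=4/105 [(3 2 3; 0 0 0)], sign=+1
Σ_t [0,0]: t=0:+1/48 = 1/48
(3j)²=5/84 [(3 2 3; 3 -1 -2)], sign=-1
⇒ 4πI² = 5/9
I = (-1)√(5/9/(4π)) = -0.21026104

-0.210261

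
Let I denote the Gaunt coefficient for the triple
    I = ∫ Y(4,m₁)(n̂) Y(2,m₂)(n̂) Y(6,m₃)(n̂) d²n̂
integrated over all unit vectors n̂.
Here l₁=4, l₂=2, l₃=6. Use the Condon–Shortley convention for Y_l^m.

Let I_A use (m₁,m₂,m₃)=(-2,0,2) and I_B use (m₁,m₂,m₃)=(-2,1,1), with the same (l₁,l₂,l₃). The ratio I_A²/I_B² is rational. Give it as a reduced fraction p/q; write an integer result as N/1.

12/5

Shared (l₁,l₂,l₃)=(4,2,6): N and (l;000)² cancel in I_A²/I_B².
A: Δ = 0!·8!·4!/13! = 1/6435; Racah Σ t=0..0: t=0:+1/5760 = 1/5760; ⇒ 3j(4 2 6; -2 0 2)² = 56/2145, sgn +1
B: Δ = 0!·8!·4!/13! = 1/6435; Racah Σ t=0..0: t=0:+1/8640 = 1/8640; ⇒ 3j(4 2 6; -2 1 1)² = 14/1287, sgn -1
I_A²/I_B² = (56/2145)/(14/1287) = 12/5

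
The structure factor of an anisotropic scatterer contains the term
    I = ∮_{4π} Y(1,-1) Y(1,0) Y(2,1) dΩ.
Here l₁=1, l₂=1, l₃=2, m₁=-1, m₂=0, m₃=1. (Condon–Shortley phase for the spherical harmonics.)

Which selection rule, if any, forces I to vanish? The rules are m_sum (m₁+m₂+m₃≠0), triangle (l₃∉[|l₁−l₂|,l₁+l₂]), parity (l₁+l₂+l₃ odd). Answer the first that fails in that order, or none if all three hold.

none

azimuthal sum: -1 + 0 + 1 = 0  ✓
0 ≤ 2 ≤ 2 (triangle on l)  ✓
L = 1 + 1 + 2 = 4 (even)  ✓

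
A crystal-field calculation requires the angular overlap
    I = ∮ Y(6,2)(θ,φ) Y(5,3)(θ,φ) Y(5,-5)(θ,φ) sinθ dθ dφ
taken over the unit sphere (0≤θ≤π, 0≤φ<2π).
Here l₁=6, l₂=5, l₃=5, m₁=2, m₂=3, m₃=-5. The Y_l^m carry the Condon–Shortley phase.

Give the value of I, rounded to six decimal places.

Rules hold: Σm=0, L=16 even, 1≤5≤11.
N = 13·11·11 = 1573
Δ = 6!·6!·4!/17! = 1/28588560
Racah Σ t=1..5: t=1:−1/345600 t=2:+1/13824 t=3:−1/5184 t=4:+1/13824 t=5:−1/345600 = -7/129600
⇒ 3j(6 5 5; 0 0 0)² = 80/7293, sgn +1
Racah Σ t=4..4: t=4:+1/829440 = 1/829440
⇒ 3j(6 5 5; 2 3 -5)² = 35/2431, sgn +1
4πI² = N·(3j₀)²·(3jₘ)² = 2800/11271
I = +1·√(0.248425/4π) = 0.14060244

0.140602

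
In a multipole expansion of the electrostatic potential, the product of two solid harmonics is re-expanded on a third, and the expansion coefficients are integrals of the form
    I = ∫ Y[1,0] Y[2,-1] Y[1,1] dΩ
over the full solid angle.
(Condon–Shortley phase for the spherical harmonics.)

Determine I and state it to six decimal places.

-0.218510

Rules hold: Σm=0, L=4 even, 1≤1≤3.
N = 3·5·3 = 45
Δ = 2!·0!·2!/5! = 1/30
Racah Σ t=1..1: t=1:−1/1 = -1/1
⇒ 3j(1 2 1; 0 0 0)² = 2/15, sgn +1
Racah Σ t=1..1: t=1:−1/2 = -1/2
⇒ 3j(1 2 1; 0 -1 1)² = 1/10, sgn -1
4πI² = N·(3j₀)²·(3jₘ)² = 3/5
I = -1·√(0.6/4π) = -0.21850969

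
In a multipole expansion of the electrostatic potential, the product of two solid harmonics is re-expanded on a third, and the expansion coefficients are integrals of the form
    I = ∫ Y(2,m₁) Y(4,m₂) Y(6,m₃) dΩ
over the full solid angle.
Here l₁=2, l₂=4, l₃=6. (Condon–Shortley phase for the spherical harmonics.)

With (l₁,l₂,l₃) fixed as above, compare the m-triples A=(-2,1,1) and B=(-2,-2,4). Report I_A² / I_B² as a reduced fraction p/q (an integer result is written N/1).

l's match ⇒ only the (l;m) 3-j factors differ between A and B.
A: triangle coeff Δ(2,4,6) = 1/6435; Σ_t [0,0]: t=0:+1/17280 = 1/17280; (3j)²=7/1287 [(2 4 6; -2 1 1)], sign=-1
B: triangle coeff Δ(2,4,6) = 1/6435; Σ_t [0,0]: t=0:+1/34560 = 1/34560; (3j)²=14/429 [(2 4 6; -2 -2 4)], sign=+1
I_A²/I_B² = (7/1287)/(14/429) = 1/6

1/6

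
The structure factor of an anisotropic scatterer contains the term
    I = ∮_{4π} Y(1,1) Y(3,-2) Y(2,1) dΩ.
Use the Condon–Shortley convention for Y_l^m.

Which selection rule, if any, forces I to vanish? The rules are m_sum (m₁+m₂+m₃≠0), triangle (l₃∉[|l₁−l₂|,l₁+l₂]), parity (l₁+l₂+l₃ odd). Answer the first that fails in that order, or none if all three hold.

Σmᵢ = 0  ✓
l₃∈[|l₁−l₂|,l₁+l₂]=[2,4], have l₃=2  ✓
Σlᵢ = 6 ⇒ even  ✓

none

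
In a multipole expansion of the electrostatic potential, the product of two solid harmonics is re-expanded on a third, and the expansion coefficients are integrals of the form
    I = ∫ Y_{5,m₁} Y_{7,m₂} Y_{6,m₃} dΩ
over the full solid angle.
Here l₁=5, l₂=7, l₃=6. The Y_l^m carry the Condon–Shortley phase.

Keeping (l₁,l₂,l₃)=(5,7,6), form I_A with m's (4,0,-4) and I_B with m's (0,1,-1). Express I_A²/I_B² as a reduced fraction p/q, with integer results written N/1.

l's match ⇒ only the (l;m) 3-j factors differ between A and B.
A: triangle coeff Δ(5,7,6) = 1/174594420; Σ_t [0,1]: t=0:+1/21772800 t=1:−1/4147200 = -17/87091200; (3j)²=119/8151 [(5 7 6; 4 0 -4)], sign=-1
B: triangle coeff Δ(5,7,6) = 1/174594420; Σ_t [1,5]: t=1:−1/14515200 t=2:+1/414720 t=3:−1/103680 t=4:+1/165888 t=5:−1/2073600 = -17/9676800; (3j)²=85/19019 [(5 7 6; 0 1 -1)], sign=+1
I_A²/I_B² = (119/8151)/(85/19019) = 49/15

49/15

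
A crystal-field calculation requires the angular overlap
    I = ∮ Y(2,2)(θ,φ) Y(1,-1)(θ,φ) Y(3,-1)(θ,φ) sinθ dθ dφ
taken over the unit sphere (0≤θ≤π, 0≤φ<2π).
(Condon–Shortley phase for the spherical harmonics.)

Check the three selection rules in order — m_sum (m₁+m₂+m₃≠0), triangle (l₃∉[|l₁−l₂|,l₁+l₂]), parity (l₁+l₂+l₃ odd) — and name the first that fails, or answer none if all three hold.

none

Σmᵢ = 0  ✓
l₃∈[|l₁−l₂|,l₁+l₂]=[1,3], have l₃=3  ✓
Σlᵢ = 6 ⇒ even  ✓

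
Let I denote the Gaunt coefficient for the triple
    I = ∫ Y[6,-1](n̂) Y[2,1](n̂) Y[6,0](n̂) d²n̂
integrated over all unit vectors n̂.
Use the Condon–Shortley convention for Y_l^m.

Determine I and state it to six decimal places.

Rules hold: Σm=0, L=14 even, 4≤6≤8.
N = 13·5·13 = 845
Δ = 2!·10!·2!/15! = 1/90090
Racah Σ t=0..2: t=0:+1/69120 t=1:−1/14400 t=2:+1/69120 = -7/172800
⇒ 3j(6 2 6; 0 0 0)² = 14/715, sgn -1
Racah Σ t=1..2: t=1:−1/34560 t=2:+1/28800 = 1/172800
⇒ 3j(6 2 6; -1 1 0)² = 1/1430, sgn +1
4πI² = N·(3j₀)²·(3jₘ)² = 7/605
I = -1·√(0.0115702/4π) = -0.03034355

-0.030344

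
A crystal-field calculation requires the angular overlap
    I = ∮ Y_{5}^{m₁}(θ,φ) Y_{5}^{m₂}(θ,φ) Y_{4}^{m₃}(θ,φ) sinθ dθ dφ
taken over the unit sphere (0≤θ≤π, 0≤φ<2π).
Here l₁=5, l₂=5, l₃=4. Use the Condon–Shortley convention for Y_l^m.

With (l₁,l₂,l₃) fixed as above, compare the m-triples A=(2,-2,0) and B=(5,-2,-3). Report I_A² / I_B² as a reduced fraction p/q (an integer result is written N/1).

1/42

l's match ⇒ only the (l;m) 3-j factors differ between A and B.
A: triangle coeff Δ(5,5,4) = 1/3153150; Σ_t [0,3]: t=0:+1/25920 t=1:−1/1920 t=2:+1/1728 t=3:−1/20736 = 1/20736; (3j)²=1/2574 [(5 5 4; 2 -2 0)], sign=+1
B: triangle coeff Δ(5,5,4) = 1/3153150; Σ_t [0,0]: t=0:+1/103680 = 1/103680; (3j)²=7/429 [(5 5 4; 5 -2 -3)], sign=-1
I_A²/I_B² = (1/2574)/(7/429) = 1/42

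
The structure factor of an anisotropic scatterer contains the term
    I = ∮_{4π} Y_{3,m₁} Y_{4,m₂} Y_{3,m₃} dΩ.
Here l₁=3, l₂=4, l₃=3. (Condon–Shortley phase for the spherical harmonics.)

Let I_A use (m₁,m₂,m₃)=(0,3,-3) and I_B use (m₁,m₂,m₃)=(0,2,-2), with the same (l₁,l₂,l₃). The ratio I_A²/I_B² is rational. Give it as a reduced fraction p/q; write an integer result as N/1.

21/1

Same 3,4,3: normalisation and zero-m 3j drop out of the ratio.
A: Δ: 4! 2! 4! / 11! → 1/34650; sum: t=3:−1/288 = -1/288; 3j²(3 4 3; 0 3 -3) = Δ·Π!·Σ² = 1/22  (sign -1)
B: Δ: 4! 2! 4! / 11! → 1/34650; sum: t=2:+1/96 t=3:−1/72 = -1/288; 3j²(3 4 3; 0 2 -2) = Δ·Π!·Σ² = 1/462  (sign +1)
I_A²/I_B² = (1/22)/(1/462) = 21/1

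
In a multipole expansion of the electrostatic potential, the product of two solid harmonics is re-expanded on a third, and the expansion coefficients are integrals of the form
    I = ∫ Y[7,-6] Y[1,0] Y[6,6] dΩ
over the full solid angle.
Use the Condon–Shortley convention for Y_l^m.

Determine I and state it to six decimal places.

0.126157

Checks pass: Σm=0; 14 even; l₃=6∈[6,8].
(2·7+1)(2·1+1)(2·6+1) = 585
Δ: 2! 12! 0! / 15! → 1/1365
sum: t=1:−1/518400 = -1/518400
3j²(7 1 6; 0 0 0) = Δ·Π!·Σ² = 7/195  (sign -1)
sum: t=1:−1/479001600 = -1/479001600
3j²(7 1 6; -6 0 6) = Δ·Π!·Σ² = 1/105  (sign -1)
combine: 4πI² = 585·7/195·1/105 = 1/5
take √, sign +1: I = 0.12615663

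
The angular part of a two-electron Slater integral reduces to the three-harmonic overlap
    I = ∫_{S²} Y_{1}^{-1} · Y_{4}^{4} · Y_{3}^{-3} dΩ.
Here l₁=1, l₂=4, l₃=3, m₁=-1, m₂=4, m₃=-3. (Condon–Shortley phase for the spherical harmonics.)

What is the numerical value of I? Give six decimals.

m-sum 0 ✓  L=8 even ✓  3≤3≤5 ✓
Π(2lᵢ+1) = 3×9×7 = 189
triangle coeff Δ(1,4,3) = 1/252
Σ_t [1,1]: t=1:−1/36 = -1/36
(3j)²=4/63 [(1 4 3; 0 0 0)], sign=+1
Σ_t [2,2]: t=2:+1/1440 = 1/1440
(3j)²=1/9 [(1 4 3; -1 4 -3)], sign=+1
⇒ 4πI² = 4/3
I = (+1)√(4/3/(4π)) = 0.32573501

0.325735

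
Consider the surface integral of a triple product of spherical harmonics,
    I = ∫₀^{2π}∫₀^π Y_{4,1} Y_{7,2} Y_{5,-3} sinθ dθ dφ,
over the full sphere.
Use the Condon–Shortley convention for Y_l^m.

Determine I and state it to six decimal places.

Checks pass: Σm=0; 16 even; l₃=5∈[3,11].
(2·4+1)(2·7+1)(2·5+1) = 1485
Δ: 6! 2! 8! / 17! → 1/6126120
sum: t=2:+1/69120 t=3:−1/20736 t=4:+1/69120 = -1/51840
3j²(4 7 5; 0 0 0) = Δ·Π!·Σ² = 280/21879  (sign +1)
sum: t=1:−1/9676800 t=2:+1/241920 t=3:−1/103680 = -163/29030400
3j²(4 7 5; 1 2 -3) = Δ·Π!·Σ² = 26569/2042040  (sign -1)
combine: 4πI² = 1485·280/21879·26569/2042040 = 132845/537251
take √, sign -1: I = -0.14027461

-0.140275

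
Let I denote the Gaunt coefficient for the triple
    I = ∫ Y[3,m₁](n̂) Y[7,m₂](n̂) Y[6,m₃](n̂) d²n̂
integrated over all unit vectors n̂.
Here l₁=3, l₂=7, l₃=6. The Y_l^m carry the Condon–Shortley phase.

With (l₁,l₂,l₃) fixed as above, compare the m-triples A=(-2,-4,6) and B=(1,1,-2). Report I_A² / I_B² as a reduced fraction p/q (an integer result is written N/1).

726/529

Same 3,7,6: normalisation and zero-m 3j drop out of the ratio.
A: Δ: 4! 2! 10! / 17! → 1/2042040; sum: t=3:−1/43545600 = -1/43545600; 3j²(3 7 6; -2 -4 6) = Δ·Π!·Σ² = 11/3094  (sign -1)
B: Δ: 4! 2! 10! / 17! → 1/2042040; sum: t=0:+1/3870720 t=1:−1/181440 t=2:+1/138240 = 23/11612160; 3j²(3 7 6; 1 1 -2) = Δ·Π!·Σ² = 529/204204  (sign +1)
I_A²/I_B² = (11/3094)/(529/204204) = 726/529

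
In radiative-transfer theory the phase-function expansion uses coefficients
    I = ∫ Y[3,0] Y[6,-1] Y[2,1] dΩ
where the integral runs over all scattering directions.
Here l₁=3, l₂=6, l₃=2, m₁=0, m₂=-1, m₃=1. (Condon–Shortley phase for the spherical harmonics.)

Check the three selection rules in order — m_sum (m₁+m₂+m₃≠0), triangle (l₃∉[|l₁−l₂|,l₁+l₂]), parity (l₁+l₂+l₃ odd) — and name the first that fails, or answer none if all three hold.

azimuthal sum: 0 − 1 + 1 = 0  ✓
3 ≤ 2 ≤ 9 (triangle on l)  ✗
L = 3 + 6 + 2 = 11 (odd)

triangle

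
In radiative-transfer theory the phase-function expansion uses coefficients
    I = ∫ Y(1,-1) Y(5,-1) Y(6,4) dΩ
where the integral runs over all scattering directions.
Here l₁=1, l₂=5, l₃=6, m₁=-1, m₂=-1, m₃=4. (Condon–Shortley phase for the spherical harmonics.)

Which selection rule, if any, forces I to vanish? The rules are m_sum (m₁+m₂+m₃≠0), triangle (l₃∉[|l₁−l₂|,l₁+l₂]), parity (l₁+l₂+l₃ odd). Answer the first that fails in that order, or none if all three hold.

m_sum

m₁+m₂+m₃ = -1 − 1 + 4 = 2  ✗
triangle: |1−5|=4 ≤ l₃=6 ≤ 1+5=6
parity: l₁+l₂+l₃ = 12 is even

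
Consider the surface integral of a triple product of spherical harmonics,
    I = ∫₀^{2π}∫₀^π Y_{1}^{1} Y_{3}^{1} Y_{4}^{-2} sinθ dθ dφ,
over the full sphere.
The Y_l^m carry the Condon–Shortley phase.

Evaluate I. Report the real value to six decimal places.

0.238414

m-sum 0 ✓  L=8 even ✓  2≤4≤4 ✓
Π(2lᵢ+1) = 3×7×9 = 189
triangle coeff Δ(1,3,4) = 1/252
Σ_t [0,0]: t=0:+1/36 = 1/36
(3j)²=4/63 [(1 3 4; 0 0 0)], sign=+1
Σ_t [0,0]: t=0:+1/96 = 1/96
(3j)²=5/84 [(1 3 4; 1 1 -2)], sign=+1
⇒ 4πI² = 5/7
I = (+1)√(5/7/(4π)) = 0.23841361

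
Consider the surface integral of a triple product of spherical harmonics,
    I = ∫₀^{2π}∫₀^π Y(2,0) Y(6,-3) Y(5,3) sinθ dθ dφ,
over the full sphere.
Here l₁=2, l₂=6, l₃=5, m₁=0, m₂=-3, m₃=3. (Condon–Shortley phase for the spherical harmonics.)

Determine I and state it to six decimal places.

0.000000

L=13 odd ⇒ parity kills the (l;000) factor ⇒ I = 0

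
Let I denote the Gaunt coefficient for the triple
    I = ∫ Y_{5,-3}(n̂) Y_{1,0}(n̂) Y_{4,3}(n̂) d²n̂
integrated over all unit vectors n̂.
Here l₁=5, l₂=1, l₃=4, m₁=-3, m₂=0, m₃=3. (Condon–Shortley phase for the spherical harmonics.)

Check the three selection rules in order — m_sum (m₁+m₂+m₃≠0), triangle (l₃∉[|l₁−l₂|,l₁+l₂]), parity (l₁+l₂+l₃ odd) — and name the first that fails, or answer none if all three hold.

m₁+m₂+m₃ = -3 + 0 + 3 = 0  ✓
triangle: |5−1|=4 ≤ l₃=4 ≤ 5+1=6  ✓
parity: l₁+l₂+l₃ = 10 is even  ✓

none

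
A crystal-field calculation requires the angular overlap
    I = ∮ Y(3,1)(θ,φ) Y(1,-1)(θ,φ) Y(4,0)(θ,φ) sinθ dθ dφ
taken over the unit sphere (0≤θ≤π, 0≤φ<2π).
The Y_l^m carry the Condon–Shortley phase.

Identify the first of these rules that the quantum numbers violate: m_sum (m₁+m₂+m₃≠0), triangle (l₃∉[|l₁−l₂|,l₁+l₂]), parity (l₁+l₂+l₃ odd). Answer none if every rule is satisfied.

m₁+m₂+m₃ = 1 − 1 + 0 = 0  ✓
triangle: |3−1|=2 ≤ l₃=4 ≤ 3+1=4  ✓
parity: l₁+l₂+l₃ = 8 is even  ✓

none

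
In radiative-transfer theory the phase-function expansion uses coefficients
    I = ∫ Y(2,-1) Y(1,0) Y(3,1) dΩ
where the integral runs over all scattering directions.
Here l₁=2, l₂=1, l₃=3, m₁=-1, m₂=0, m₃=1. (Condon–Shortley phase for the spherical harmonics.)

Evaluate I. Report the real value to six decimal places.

-0.233597

m-sum 0 ✓  L=6 even ✓  1≤3≤3 ✓
Π(2lᵢ+1) = 5×3×7 = 105
triangle coeff Δ(2,1,3) = 1/105
Σ_t [0,0]: t=0:+1/4 = 1/4
(3j)²=3/35 [(2 1 3; 0 0 0)], sign=-1
Σ_t [0,0]: t=0:+1/6 = 1/6
(3j)²=8/105 [(2 1 3; -1 0 1)], sign=+1
⇒ 4πI² = 24/35
I = (-1)√(24/35/(4π)) = -0.23359668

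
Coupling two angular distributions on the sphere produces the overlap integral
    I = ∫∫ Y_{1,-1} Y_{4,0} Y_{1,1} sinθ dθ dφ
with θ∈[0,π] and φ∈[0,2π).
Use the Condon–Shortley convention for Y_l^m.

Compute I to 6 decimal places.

|1−4|≤1≤1+4 violated ⇒ I = 0

0.000000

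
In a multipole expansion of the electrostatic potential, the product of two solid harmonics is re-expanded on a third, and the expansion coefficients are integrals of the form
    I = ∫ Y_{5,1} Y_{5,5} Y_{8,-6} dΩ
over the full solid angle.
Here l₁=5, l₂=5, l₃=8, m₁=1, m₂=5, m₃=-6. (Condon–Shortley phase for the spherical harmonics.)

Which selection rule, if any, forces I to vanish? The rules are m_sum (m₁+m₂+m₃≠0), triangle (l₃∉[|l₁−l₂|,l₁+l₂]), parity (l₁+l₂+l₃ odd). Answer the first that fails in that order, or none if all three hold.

Σmᵢ = 0  ✓
l₃∈[|l₁−l₂|,l₁+l₂]=[0,10], have l₃=8  ✓
Σlᵢ = 18 ⇒ even  ✓

none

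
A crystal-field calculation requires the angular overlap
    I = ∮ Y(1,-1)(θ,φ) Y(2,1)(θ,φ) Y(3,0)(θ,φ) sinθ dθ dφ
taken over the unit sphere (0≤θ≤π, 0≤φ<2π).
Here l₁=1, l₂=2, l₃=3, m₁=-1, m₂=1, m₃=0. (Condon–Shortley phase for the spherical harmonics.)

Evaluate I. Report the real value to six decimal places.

0.143048

Checks pass: Σm=0; 6 even; l₃=3∈[1,3].
(2·1+1)(2·2+1)(2·3+1) = 105
Δ: 0! 2! 4! / 7! → 1/105
sum: t=0:+1/4 = 1/4
3j²(1 2 3; 0 0 0) = Δ·Π!·Σ² = 3/35  (sign -1)
sum: t=0:+1/12 = 1/12
3j²(1 2 3; -1 1 0) = Δ·Π!·Σ² = 1/35  (sign -1)
combine: 4πI² = 105·3/35·1/35 = 9/35
take √, sign +1: I = 0.14304817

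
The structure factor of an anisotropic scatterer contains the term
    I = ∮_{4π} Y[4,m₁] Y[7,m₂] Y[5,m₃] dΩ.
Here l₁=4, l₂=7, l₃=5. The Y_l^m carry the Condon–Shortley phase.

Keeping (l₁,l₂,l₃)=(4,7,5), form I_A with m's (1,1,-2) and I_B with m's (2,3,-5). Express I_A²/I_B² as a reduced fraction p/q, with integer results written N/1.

6724/10125

Same 4,7,5: normalisation and zero-m 3j drop out of the ratio.
A: Δ: 6! 2! 8! / 17! → 1/6126120; sum: t=1:−1/1209600 t=2:+1/69120 t=3:−1/51840 = -41/7257600; 3j²(4 7 5; 1 1 -2) = Δ·Π!·Σ² = 1681/510510  (sign +1)
B: Δ: 6! 2! 8! / 17! → 1/6126120; sum: t=2:+1/3870720 = 1/3870720; 3j²(4 7 5; 2 3 -5) = Δ·Π!·Σ² = 675/136136  (sign +1)
I_A²/I_B² = (1681/510510)/(675/136136) = 6724/10125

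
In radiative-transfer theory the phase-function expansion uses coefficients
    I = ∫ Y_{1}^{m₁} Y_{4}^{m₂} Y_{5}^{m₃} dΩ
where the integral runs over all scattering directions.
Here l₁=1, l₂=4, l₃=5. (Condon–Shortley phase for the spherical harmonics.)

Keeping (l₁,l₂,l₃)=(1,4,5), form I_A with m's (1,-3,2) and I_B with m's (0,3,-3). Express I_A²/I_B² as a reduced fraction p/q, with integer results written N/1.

3/16

Same 1,4,5: normalisation and zero-m 3j drop out of the ratio.
A: Δ: 0! 2! 8! / 11! → 1/495; sum: t=0:+1/10080 = 1/10080; 3j²(1 4 5; 1 -3 2) = Δ·Π!·Σ² = 1/165  (sign -1)
B: Δ: 0! 2! 8! / 11! → 1/495; sum: t=0:+1/5040 = 1/5040; 3j²(1 4 5; 0 3 -3) = Δ·Π!·Σ² = 16/495  (sign +1)
I_A²/I_B² = (1/165)/(16/495) = 3/16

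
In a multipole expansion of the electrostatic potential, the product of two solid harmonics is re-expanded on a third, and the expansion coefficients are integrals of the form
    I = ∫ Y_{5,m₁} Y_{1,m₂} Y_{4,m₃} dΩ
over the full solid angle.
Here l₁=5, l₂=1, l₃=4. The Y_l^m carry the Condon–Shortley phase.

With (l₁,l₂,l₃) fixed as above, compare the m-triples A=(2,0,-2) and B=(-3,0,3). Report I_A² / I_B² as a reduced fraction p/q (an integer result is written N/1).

21/16

Shared (l₁,l₂,l₃)=(5,1,4): N and (l;000)² cancel in I_A²/I_B².
A: Δ = 2!·8!·0!/11! = 1/495; Racah Σ t=1..1: t=1:−1/1440 = -1/1440; ⇒ 3j(5 1 4; 2 0 -2)² = 7/165, sgn -1
B: Δ = 2!·8!·0!/11! = 1/495; Racah Σ t=1..1: t=1:−1/5040 = -1/5040; ⇒ 3j(5 1 4; -3 0 3)² = 16/495, sgn +1
I_A²/I_B² = (7/165)/(16/495) = 21/16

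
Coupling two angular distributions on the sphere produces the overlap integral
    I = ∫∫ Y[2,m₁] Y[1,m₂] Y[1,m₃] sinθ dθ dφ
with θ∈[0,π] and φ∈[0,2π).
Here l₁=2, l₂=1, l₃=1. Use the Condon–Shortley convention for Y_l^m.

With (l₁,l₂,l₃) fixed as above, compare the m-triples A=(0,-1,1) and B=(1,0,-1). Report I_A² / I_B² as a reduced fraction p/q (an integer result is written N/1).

1/3

Shared (l₁,l₂,l₃)=(2,1,1): N and (l;000)² cancel in I_A²/I_B².
A: Δ = 2!·2!·0!/5! = 1/30; Racah Σ t=0..0: t=0:+1/4 = 1/4; ⇒ 3j(2 1 1; 0 -1 1)² = 1/30, sgn +1
B: Δ = 2!·2!·0!/5! = 1/30; Racah Σ t=1..1: t=1:−1/2 = -1/2; ⇒ 3j(2 1 1; 1 0 -1)² = 1/10, sgn -1
I_A²/I_B² = (1/30)/(1/10) = 1/3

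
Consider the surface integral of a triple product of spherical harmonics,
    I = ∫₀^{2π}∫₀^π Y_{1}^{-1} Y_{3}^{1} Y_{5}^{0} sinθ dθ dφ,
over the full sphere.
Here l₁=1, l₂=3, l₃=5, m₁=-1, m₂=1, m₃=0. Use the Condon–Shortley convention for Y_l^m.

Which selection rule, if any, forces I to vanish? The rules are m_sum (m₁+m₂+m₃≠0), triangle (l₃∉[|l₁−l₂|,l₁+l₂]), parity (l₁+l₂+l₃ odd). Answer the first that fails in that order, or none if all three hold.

azimuthal sum: -1 + 1 + 0 = 0  ✓
2 ≤ 5 ≤ 4 (triangle on l)  ✗
L = 1 + 3 + 5 = 9 (odd)

triangle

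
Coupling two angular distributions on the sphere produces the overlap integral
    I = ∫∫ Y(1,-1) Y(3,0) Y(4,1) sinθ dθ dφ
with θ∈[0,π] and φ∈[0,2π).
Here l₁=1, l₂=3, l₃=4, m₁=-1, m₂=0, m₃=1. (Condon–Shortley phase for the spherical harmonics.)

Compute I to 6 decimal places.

m-sum 0 ✓  L=8 even ✓  2≤4≤4 ✓
Π(2lᵢ+1) = 3×7×9 = 189
triangle coeff Δ(1,3,4) = 1/252
Σ_t [0,0]: t=0:+1/36 = 1/36
(3j)²=4/63 [(1 3 4; 0 0 0)], sign=+1
Σ_t [0,0]: t=0:+1/72 = 1/72
(3j)²=5/126 [(1 3 4; -1 0 1)], sign=-1
⇒ 4πI² = 10/21
I = (-1)√(10/21/(4π)) = -0.19466390

-0.194664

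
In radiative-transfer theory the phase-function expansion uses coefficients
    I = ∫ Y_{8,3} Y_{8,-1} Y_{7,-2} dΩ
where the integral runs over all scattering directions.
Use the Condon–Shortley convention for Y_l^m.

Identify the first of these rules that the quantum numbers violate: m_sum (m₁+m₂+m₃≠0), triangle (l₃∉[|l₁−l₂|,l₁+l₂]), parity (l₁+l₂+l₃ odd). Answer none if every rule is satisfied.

m₁+m₂+m₃ = 3 − 1 − 2 = 0  ✓
triangle: |8−8|=0 ≤ l₃=7 ≤ 8+8=16  ✓
parity: l₁+l₂+l₃ = 23 is odd  ✗

parity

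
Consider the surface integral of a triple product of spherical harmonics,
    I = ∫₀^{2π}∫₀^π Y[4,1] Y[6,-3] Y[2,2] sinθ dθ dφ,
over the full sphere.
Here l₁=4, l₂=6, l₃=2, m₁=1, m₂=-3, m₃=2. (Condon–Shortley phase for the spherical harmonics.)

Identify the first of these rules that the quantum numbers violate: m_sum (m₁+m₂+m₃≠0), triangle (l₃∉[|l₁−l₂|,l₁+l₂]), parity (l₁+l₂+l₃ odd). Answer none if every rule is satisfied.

none

azimuthal sum: 1 − 3 + 2 = 0  ✓
2 ≤ 2 ≤ 10 (triangle on l)  ✓
L = 4 + 6 + 2 = 12 (even)  ✓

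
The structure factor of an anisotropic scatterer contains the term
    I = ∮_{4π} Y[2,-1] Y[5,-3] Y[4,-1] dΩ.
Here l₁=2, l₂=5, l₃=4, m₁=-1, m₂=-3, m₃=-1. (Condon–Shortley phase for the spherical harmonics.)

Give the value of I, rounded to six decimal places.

0.000000

m-sum = -1 − 3 − 1 = -5 ≠ 0 ⇒ I = 0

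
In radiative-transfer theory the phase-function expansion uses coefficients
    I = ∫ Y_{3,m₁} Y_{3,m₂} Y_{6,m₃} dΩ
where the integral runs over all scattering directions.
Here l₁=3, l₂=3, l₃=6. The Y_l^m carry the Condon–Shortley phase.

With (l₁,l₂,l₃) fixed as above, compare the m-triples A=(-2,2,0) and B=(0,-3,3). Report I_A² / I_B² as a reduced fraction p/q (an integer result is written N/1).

l's match ⇒ only the (l;m) 3-j factors differ between A and B.
A: triangle coeff Δ(3,3,6) = 1/12012; Σ_t [0,0]: t=0:+1/14400 = 1/14400; (3j)²=3/1001 [(3 3 6; -2 2 0)], sign=+1
B: triangle coeff Δ(3,3,6) = 1/12012; Σ_t [0,0]: t=0:+1/25920 = 1/25920; (3j)²=1/143 [(3 3 6; 0 -3 3)], sign=-1
I_A²/I_B² = (3/1001)/(1/143) = 3/7

3/7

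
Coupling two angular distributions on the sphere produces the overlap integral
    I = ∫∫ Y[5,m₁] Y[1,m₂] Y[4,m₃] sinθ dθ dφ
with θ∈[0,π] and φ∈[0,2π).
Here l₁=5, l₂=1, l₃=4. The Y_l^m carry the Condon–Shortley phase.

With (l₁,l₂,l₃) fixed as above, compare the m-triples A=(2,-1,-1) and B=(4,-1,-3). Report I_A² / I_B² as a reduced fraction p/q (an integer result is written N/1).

Same 5,1,4: normalisation and zero-m 3j drop out of the ratio.
A: Δ: 2! 8! 0! / 11! → 1/495; sum: t=0:+1/1440 = 1/1440; 3j²(5 1 4; 2 -1 -1) = Δ·Π!·Σ² = 7/165  (sign -1)
B: Δ: 2! 8! 0! / 11! → 1/495; sum: t=0:+1/10080 = 1/10080; 3j²(5 1 4; 4 -1 -3) = Δ·Π!·Σ² = 4/55  (sign -1)
I_A²/I_B² = (7/165)/(4/55) = 7/12

7/12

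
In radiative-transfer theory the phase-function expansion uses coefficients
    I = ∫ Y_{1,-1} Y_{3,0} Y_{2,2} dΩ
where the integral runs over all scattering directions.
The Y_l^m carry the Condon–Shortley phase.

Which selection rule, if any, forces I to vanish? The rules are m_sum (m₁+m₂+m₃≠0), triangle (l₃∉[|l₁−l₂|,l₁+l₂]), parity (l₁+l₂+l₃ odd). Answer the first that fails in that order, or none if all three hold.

m_sum

azimuthal sum: -1 + 0 + 2 = 1  ✗
2 ≤ 2 ≤ 4 (triangle on l)
L = 1 + 3 + 2 = 6 (even)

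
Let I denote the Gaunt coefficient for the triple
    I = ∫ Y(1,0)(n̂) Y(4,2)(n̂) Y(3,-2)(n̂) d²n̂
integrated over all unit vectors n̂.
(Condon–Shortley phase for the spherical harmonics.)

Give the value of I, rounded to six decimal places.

Rules hold: Σm=0, L=8 even, 3≤3≤5.
N = 3·9·7 = 189
Δ = 2!·0!·6!/9! = 1/252
Racah Σ t=1..1: t=1:−1/36 = -1/36
⇒ 3j(1 4 3; 0 0 0)² = 4/63, sgn +1
Racah Σ t=1..1: t=1:−1/120 = -1/120
⇒ 3j(1 4 3; 0 2 -2)² = 1/21, sgn +1
4πI² = N·(3j₀)²·(3jₘ)² = 4/7
I = +1·√(0.571429/4π) = 0.21324362

0.213244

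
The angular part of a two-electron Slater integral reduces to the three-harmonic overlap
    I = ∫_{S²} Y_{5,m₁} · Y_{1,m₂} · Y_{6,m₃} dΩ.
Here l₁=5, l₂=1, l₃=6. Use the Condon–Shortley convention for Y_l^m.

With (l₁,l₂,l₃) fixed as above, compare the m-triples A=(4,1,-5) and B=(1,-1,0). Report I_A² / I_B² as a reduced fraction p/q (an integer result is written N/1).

Same 5,1,6: normalisation and zero-m 3j drop out of the ratio.
A: Δ: 0! 10! 2! / 13! → 1/858; sum: t=0:+1/725760 = 1/725760; 3j²(5 1 6; 4 1 -5) = Δ·Π!·Σ² = 5/78  (sign -1)
B: Δ: 0! 10! 2! / 13! → 1/858; sum: t=0:+1/34560 = 1/34560; 3j²(5 1 6; 1 -1 0) = Δ·Π!·Σ² = 5/286  (sign +1)
I_A²/I_B² = (5/78)/(5/286) = 11/3

11/3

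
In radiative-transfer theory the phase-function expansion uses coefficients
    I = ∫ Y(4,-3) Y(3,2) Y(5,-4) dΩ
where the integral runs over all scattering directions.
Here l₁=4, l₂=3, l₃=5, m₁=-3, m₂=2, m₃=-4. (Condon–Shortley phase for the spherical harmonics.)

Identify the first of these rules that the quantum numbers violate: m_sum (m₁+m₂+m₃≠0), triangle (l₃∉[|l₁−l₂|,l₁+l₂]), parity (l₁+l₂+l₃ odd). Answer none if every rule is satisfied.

m_sum

azimuthal sum: -3 + 2 − 4 = -5  ✗
1 ≤ 5 ≤ 7 (triangle on l)
L = 4 + 3 + 5 = 12 (even)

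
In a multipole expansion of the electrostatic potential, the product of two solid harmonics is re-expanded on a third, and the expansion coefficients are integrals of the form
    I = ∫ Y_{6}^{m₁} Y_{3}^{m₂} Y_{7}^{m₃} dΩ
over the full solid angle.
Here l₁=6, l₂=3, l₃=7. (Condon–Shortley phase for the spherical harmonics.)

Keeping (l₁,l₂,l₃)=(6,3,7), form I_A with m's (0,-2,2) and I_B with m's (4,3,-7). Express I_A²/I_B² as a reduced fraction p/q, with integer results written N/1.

l's match ⇒ only the (l;m) 3-j factors differ between A and B.
A: triangle coeff Δ(6,3,7) = 1/2042040; Σ_t [0,1]: t=0:+1/207360 t=1:−1/345600 = 1/518400; (3j)²=12/2431 [(6 3 7; 0 -2 2)], sign=-1
B: triangle coeff Δ(6,3,7) = 1/2042040; Σ_t [2,2]: t=2:+1/174182400 = 1/174182400; (3j)²=1/136 [(6 3 7; 4 3 -7)], sign=+1
I_A²/I_B² = (12/2431)/(1/136) = 96/143

96/143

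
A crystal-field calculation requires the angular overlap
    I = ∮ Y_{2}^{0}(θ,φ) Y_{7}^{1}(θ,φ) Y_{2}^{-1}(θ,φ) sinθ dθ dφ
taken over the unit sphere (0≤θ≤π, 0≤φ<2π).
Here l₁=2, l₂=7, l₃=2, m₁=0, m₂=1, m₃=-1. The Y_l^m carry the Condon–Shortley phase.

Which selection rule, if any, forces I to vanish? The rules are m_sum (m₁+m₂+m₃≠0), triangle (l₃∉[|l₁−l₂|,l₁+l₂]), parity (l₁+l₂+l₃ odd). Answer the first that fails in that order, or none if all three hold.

Σmᵢ = 0  ✓
l₃∈[|l₁−l₂|,l₁+l₂]=[5,9], have l₃=2  ✗
Σlᵢ = 11 ⇒ odd

triangle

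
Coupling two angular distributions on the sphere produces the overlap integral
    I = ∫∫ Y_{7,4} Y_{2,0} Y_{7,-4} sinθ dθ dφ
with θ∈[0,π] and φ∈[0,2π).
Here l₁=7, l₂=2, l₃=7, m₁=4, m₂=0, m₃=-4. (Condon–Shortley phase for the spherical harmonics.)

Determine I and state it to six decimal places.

0.022834

m-sum 0 ✓  L=16 even ✓  5≤7≤9 ✓
Π(2lᵢ+1) = 15×5×15 = 1125
triangle coeff Δ(7,2,7) = 1/185640
Σ_t [0,2]: t=0:+1/2419200 t=1:−1/518400 t=2:+1/2419200 = -1/907200
(3j)²=56/3315 [(7 2 7; 0 0 0)], sign=+1
Σ_t [0,2]: t=0:+1/8709120 t=1:−1/7257600 t=2:+1/159667200 = -1/59875200
(3j)²=8/23205 [(7 2 7; 4 0 -4)], sign=+1
⇒ 4πI² = 320/48841
I = (+1)√(320/48841/(4π)) = 0.02283378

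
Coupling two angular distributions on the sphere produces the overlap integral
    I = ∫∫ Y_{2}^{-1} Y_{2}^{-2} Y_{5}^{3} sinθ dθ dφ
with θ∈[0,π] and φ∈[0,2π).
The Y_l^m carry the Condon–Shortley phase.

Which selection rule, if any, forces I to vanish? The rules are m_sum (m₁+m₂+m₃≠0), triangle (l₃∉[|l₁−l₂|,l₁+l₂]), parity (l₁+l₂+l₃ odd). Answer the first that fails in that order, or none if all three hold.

triangle

azimuthal sum: -1 − 2 + 3 = 0  ✓
0 ≤ 5 ≤ 4 (triangle on l)  ✗
L = 2 + 2 + 5 = 9 (odd)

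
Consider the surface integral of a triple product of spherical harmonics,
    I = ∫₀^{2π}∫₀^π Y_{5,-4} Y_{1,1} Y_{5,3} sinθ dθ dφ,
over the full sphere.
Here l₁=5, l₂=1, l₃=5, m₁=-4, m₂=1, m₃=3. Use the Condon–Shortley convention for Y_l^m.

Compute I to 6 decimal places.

0.000000

Σlᵢ=11 odd — θ-integrand is odd under cosθ→−cosθ; I=0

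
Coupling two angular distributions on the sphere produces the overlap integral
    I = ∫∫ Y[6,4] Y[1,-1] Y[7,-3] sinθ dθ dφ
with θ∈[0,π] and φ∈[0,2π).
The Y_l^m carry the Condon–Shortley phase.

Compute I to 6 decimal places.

-0.085707

Rules hold: Σm=0, L=14 even, 5≤7≤7.
N = 13·3·15 = 585
Δ = 0!·12!·2!/15! = 1/1365
Racah Σ t=0..0: t=0:+1/518400 = 1/518400
⇒ 3j(6 1 7; 0 0 0)² = 7/195, sgn -1
Racah Σ t=0..0: t=0:+1/14515200 = 1/14515200
⇒ 3j(6 1 7; 4 -1 -3)² = 2/455, sgn +1
4πI² = N·(3j₀)²·(3jₘ)² = 6/65
I = -1·√(0.0923077/4π) = -0.08570655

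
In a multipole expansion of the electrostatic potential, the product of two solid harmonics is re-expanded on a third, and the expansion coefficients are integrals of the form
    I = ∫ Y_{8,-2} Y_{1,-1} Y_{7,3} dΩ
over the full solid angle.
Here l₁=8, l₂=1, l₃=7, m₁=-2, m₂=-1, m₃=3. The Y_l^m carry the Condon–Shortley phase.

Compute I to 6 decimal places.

Rules hold: Σm=0, L=16 even, 7≤7≤9.
N = 17·3·15 = 765
Δ = 2!·14!·0!/17! = 1/2040
Racah Σ t=1..1: t=1:−1/25401600 = -1/25401600
⇒ 3j(8 1 7; 0 0 0)² = 8/255, sgn +1
Racah Σ t=0..0: t=0:+1/174182400 = 1/174182400
⇒ 3j(8 1 7; -2 -1 3)² = 1/136, sgn +1
4πI² = N·(3j₀)²·(3jₘ)² = 3/17
I = +1·√(0.176471/4π) = 0.11850352

0.118504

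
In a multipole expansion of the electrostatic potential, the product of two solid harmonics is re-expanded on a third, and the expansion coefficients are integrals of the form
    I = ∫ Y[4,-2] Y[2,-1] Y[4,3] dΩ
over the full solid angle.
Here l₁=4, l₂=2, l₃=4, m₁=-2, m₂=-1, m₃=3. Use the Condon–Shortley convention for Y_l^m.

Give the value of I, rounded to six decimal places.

-0.187702

Rules hold: Σm=0, L=10 even, 2≤4≤6.
N = 9·5·9 = 405
Δ = 2!·6!·2!/11! = 1/13860
Racah Σ t=0..2: t=0:+1/192 t=1:−1/36 t=2:+1/192 = -5/288
⇒ 3j(4 2 4; 0 0 0)² = 20/693, sgn -1
Racah Σ t=0..1: t=0:+1/1440 t=1:−1/240 = -1/288
⇒ 3j(4 2 4; -2 -1 3)² = 5/132, sgn +1
4πI² = N·(3j₀)²·(3jₘ)² = 375/847
I = -1·√(0.442739/4π) = -0.18770204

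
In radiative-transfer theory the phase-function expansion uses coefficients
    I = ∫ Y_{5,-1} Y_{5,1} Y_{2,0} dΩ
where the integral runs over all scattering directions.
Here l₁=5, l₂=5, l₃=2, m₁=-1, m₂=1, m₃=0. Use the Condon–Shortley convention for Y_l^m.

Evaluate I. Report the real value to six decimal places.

-0.145565

Checks pass: Σm=0; 12 even; l₃=2∈[0,10].
(2·5+1)(2·5+1)(2·2+1) = 605
Δ: 8! 2! 2! / 13! → 1/38610
sum: t=3:−1/2880 t=4:+1/576 t=5:−1/2880 = 1/960
3j²(5 5 2; 0 0 0) = Δ·Π!·Σ² = 10/429  (sign +1)
sum: t=4:+1/2304 t=5:−1/720 t=6:+1/5760 = -1/1280
3j²(5 5 2; -1 1 0) = Δ·Π!·Σ² = 27/1430  (sign -1)
combine: 4πI² = 605·10/429·27/1430 = 45/169
take √, sign -1: I = -0.14556534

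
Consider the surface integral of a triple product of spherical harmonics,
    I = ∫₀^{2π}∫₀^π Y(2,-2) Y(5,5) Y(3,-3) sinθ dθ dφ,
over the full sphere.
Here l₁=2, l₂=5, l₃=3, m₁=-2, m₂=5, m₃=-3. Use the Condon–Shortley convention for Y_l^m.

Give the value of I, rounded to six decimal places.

Checks pass: Σm=0; 10 even; l₃=3∈[3,7].
(2·2+1)(2·5+1)(2·3+1) = 385
Δ: 4! 0! 6! / 11! → 1/2310
sum: t=2:+1/144 = 1/144
3j²(2 5 3; 0 0 0) = Δ·Π!·Σ² = 10/231  (sign -1)
sum: t=4:+1/17280 = 1/17280
3j²(2 5 3; -2 5 -3) = Δ·Π!·Σ² = 1/11  (sign +1)
combine: 4πI² = 385·10/231·1/11 = 50/33
take √, sign -1: I = -0.34723469

-0.347235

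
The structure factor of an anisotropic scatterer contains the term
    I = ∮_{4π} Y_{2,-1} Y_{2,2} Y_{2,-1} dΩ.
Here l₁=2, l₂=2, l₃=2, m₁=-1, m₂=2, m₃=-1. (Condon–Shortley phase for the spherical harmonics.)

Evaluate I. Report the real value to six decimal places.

0.220728

m-sum 0 ✓  L=6 even ✓  0≤2≤4 ✓
Π(2lᵢ+1) = 5×5×5 = 125
triangle coeff Δ(2,2,2) = 1/630
Σ_t [0,2]: t=0:+1/8 t=1:−1/1 t=2:+1/8 = -3/4
(3j)²=2/35 [(2 2 2; 0 0 0)], sign=-1
Σ_t [2,2]: t=2:+1/4 = 1/4
(3j)²=3/35 [(2 2 2; -1 2 -1)], sign=-1
⇒ 4πI² = 30/49
I = (+1)√(30/49/(4π)) = 0.22072812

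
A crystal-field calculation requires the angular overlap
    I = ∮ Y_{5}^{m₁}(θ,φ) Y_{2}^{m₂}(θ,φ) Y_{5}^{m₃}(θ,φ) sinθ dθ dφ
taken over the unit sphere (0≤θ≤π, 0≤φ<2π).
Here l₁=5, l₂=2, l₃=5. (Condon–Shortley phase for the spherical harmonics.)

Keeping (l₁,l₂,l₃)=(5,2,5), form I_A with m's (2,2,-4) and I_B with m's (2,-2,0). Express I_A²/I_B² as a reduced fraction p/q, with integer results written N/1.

Shared (l₁,l₂,l₃)=(5,2,5): N and (l;000)² cancel in I_A²/I_B².
A: Δ = 2!·8!·2!/13! = 1/38610; Racah Σ t=2..2: t=2:+1/20160 = 1/20160; ⇒ 3j(5 2 5; 2 2 -4)² = 12/715, sgn -1
B: Δ = 2!·8!·2!/13! = 1/38610; Racah Σ t=0..0: t=0:+1/2880 = 1/2880; ⇒ 3j(5 2 5; 2 -2 0)² = 14/429, sgn -1
I_A²/I_B² = (12/715)/(14/429) = 18/35

18/35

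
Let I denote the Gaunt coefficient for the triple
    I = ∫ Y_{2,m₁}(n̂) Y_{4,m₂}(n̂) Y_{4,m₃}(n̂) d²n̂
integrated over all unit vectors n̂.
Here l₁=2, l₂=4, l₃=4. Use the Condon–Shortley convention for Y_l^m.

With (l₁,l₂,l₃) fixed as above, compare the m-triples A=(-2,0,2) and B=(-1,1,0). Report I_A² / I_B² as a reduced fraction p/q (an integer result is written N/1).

18/1

Shared (l₁,l₂,l₃)=(2,4,4): N and (l;000)² cancel in I_A²/I_B².
A: Δ = 2!·2!·6!/11! = 1/13860; Racah Σ t=2..2: t=2:+1/192 = 1/192; ⇒ 3j(2 4 4; -2 0 2)² = 3/77, sgn +1
B: Δ = 2!·2!·6!/11! = 1/13860; Racah Σ t=1..2: t=1:−1/96 t=2:+1/72 = 1/288; ⇒ 3j(2 4 4; -1 1 0)² = 1/462, sgn +1
I_A²/I_B² = (3/77)/(1/462) = 18/1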